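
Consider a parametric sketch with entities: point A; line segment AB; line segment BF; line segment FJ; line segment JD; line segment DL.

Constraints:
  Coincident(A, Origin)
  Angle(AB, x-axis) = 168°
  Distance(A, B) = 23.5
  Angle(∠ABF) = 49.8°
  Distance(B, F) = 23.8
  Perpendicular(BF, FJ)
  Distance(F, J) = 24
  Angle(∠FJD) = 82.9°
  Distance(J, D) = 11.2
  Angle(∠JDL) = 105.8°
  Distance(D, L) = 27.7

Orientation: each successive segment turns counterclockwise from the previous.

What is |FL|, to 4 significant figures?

16.03

∠FJD = 82.9° gives JD at 125.3° from the x-axis; with |JD| = 11.2, D = (2.940, 4.393). ∠JDL = 105.8° gives DL at -160.5° from the x-axis; with |DL| = 27.7, L = (-23.17, -4.854). Then |FL| = |L − F| = 16.03.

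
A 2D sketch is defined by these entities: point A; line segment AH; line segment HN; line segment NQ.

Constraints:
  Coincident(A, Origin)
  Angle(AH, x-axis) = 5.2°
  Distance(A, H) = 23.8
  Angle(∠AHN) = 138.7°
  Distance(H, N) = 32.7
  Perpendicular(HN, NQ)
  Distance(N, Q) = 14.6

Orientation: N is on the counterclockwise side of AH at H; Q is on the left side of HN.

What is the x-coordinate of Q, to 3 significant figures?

35.6

∠AHN = 138.7°, so HN runs at 5.2° + (180° − 138.7°) = 46.5° from the x-axis; with |HN| = 32.7, N = H + 32.7·(cos 46.5°, sin 46.5°) = (46.2, 25.9). HN ⟂ NQ; with |NQ| = 14.6 on the left of HN, Q = N + 14.6·(-0.725, 0.688) = (35.6, 35.9). So Q.x = 35.6.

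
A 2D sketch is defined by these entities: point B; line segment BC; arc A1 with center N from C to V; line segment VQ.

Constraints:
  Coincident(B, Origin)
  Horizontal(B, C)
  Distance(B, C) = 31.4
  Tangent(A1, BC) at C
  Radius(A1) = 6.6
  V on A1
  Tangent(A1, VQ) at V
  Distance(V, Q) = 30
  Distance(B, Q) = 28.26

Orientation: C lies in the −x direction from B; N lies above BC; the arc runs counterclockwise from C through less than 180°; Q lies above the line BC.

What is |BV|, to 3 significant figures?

26.2

Checks: |NV| = 6.600 ✓; ∠(NV, VQ) = 90.00° ✓; |VQ| = 30.00 ✓; |BQ| = 28.26 ✓.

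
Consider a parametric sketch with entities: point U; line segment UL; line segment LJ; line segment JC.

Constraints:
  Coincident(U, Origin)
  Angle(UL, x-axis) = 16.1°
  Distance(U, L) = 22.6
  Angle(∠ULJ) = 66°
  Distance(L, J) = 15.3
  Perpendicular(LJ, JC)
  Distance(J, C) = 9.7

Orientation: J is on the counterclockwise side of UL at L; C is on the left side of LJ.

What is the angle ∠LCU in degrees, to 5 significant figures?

93.213°

∠ULJ = 66.0°, so LJ runs at 16.1° + (180° − 66.0°) = 130.10° from the x-axis; with |LJ| = 15.3, J = L + 15.3·(cos 130.10°, sin 130.10°) = (11.859, 17.971). LJ is perpendicular to JC; with |JC| = 9.7 on the left of LJ, C = J + 9.7·(-0.76492, -0.64412) = (4.4388, 11.723). Then cos ∠LCU = CL·CU / (|CL||CU|), giving 93.213°.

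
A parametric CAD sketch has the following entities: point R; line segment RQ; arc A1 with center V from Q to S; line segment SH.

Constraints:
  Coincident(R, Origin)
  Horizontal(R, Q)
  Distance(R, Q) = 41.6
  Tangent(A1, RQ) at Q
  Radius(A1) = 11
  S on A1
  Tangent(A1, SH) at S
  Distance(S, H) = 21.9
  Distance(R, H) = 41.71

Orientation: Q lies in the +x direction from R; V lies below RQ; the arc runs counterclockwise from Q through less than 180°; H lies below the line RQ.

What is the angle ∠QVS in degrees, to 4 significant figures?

82.12°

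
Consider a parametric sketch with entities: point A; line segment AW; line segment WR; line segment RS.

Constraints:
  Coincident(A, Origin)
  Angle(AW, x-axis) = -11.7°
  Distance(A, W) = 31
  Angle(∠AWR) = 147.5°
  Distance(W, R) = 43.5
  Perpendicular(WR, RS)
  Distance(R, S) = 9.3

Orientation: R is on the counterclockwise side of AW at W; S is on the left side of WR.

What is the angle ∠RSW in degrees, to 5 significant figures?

77.932°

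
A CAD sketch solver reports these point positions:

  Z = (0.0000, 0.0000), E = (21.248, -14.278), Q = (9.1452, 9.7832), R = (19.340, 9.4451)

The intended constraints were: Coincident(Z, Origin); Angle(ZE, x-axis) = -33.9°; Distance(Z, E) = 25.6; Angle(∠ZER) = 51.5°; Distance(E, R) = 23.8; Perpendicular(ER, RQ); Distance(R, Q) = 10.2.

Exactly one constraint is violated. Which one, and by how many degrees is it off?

Perpendicular(ER, RQ) — off by 6.50°.

Z = (0.00, 0.00) ✓; ZE at -33.90° ✓; |ZE| = 25.60 ✓; ∠ZER = 51.50° ✓; |ER| = 23.80 ✓; ∠(ER, RQ) = 83.50° ✗; |RQ| = 10.20 ✓.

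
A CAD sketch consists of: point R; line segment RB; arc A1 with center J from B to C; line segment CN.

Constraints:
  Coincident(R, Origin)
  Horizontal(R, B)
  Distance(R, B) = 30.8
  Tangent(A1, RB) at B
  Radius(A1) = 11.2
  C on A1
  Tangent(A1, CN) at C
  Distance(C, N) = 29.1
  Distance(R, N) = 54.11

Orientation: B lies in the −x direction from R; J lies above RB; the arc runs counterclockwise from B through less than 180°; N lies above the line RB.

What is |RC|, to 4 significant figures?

26.37

R is at the origin; R and B share the same y with |RB| = 30.8 and B on the −x side, so B = (-30.80, 0.000). Tangency of A1 to RB means the radius JB is perpendicular to RB, so J = B + (0, 11.2) = (-30.80, 11.20). Since JC ⟂ CN (tangency), |JN| = √(11.2² + 29.1²) = 31.18 regardless of where C sits on A1. So N lies on both circle(R, 54.11) and circle(J, 31.18); the above-RB intersection is N = (-33.83, 42.23). C is the foot of the tangent from N: C = (-20.79, 16.22).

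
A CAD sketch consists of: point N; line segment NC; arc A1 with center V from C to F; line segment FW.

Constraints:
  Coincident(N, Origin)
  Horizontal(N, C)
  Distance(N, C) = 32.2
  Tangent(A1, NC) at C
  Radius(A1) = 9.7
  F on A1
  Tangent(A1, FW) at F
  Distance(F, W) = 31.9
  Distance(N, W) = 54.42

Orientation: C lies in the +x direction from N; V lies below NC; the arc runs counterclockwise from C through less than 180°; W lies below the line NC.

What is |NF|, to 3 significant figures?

26.4

Checks: |VF| = 9.700 ✓; ∠(VF, FW) = 90.00° ✓; |FW| = 31.90 ✓; |NW| = 54.42 ✓.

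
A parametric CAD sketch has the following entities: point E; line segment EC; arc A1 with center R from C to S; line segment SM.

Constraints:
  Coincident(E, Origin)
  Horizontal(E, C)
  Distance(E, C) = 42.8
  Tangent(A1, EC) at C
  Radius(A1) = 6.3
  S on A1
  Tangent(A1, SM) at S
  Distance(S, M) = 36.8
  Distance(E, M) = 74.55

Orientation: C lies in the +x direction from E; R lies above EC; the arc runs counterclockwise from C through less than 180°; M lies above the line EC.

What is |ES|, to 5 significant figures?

48.529

E is at the origin; EC is horizontal with |EC| = 42.8 and C on the +x side, so C = (42.800, 0.0000). Since A1 is tangent to EC there, RC ⟂ EC, so R = C + (0, 6.3) = (42.800, 6.3000). Since RS ⟂ SM (tangency), |RM| = √(6.3² + 36.8²) = 37.335 regardless of where S sits on A1. So M lies on both circle(E, 74.55) and circle(R, 37.335); the above-EC intersection is M = (65.180, 36.184). S is the foot of the tangent from M: S = (48.408, 3.4287).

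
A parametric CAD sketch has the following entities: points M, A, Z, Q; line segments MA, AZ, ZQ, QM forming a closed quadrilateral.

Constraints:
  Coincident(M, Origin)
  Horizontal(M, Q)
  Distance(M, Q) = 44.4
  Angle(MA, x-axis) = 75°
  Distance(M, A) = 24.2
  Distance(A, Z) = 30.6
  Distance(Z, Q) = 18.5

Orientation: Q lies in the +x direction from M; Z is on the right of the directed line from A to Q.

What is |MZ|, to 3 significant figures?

25.9

Checks: |AZ| = 30.60 ✓; |ZQ| = 18.50 ✓.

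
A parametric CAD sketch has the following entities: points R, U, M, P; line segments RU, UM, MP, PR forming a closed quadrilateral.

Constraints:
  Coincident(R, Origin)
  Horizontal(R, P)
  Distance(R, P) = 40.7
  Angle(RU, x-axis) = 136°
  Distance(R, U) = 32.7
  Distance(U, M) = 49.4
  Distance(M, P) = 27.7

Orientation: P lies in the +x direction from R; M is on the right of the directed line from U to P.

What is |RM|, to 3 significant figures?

17.0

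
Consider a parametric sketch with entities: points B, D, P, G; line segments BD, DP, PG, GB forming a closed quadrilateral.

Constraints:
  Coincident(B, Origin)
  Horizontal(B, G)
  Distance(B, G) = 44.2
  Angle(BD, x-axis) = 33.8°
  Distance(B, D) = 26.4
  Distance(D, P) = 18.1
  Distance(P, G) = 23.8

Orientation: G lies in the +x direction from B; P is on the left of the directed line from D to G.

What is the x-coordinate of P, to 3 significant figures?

38.0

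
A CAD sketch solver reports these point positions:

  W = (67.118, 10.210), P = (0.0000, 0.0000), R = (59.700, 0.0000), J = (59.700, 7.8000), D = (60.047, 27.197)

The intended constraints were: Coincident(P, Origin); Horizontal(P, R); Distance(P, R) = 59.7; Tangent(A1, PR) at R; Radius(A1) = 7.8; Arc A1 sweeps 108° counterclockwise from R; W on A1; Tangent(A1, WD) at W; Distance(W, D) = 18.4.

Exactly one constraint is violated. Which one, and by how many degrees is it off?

Tangent(A1, WD) at W — off by 4.60°.

P = (0.00, 0.00) ✓; P.y = 0.00, R.y = 0.00 ✓; |PR| = 59.70 ✓; ∠(JR, RP) = 90.00° ✓; |JR| = 7.800 ✓; bearing(J→W) − bearing(J→R) = 108.0° ✓; |JW| = 7.800 ✓; ∠(JW, WD) = 85.40° ✗; |WD| = 18.40 ✓.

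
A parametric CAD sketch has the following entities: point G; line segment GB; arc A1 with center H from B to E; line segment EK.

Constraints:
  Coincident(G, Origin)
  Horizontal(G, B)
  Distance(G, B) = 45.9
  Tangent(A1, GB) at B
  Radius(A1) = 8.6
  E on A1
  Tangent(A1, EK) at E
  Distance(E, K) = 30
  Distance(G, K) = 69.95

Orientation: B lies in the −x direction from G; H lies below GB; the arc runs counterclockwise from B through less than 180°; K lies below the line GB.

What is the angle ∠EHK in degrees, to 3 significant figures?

74.0°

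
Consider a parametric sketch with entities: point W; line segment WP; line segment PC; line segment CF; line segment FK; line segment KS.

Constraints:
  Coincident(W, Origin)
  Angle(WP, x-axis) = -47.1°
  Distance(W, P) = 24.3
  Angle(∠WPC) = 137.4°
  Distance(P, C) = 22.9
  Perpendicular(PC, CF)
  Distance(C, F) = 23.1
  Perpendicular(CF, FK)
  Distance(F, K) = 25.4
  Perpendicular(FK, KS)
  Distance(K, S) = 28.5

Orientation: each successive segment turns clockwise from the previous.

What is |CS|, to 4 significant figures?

25.97

W is at the origin; WP runs at -47.1° with length 24.3, so P = (16.54, -17.80). ∠WPC = 137.4° gives PC at -89.70° from the x-axis; with |PC| = 22.9, C = (16.66, -40.70). PC is perpendicular to CF, so CF runs at -179.7°; with |CF| = 23.1, F = (-6.438, -40.82). CF is perpendicular to FK, so FK runs at 90.30°; with |FK| = 25.4, K = (-6.571, -15.42). FK ⟂ KS, so KS runs at 0.3000°; with |KS| = 28.5, S = (21.93, -15.27). Then |CS| = |S − C| = 25.97.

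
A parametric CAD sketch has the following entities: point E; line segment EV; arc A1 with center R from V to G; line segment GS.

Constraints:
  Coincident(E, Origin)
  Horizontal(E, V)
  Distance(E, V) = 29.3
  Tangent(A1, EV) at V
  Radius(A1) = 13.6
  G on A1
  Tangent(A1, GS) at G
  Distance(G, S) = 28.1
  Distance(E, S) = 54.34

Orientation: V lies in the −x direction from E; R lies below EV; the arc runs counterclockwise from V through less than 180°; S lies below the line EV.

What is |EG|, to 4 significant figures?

45.90

Checks: |RG| = 13.60 ✓; ∠(RG, GS) = 90.00° ✓; |GS| = 28.10 ✓; |ES| = 54.34 ✓.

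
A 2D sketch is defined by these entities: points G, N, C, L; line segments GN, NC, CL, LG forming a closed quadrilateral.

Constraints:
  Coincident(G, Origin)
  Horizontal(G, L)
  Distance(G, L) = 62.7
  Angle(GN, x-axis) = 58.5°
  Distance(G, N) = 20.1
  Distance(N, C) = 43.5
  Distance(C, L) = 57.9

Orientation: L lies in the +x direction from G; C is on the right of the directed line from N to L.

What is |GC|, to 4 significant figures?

28.62

Checks: G = (0.00, 0.00) ✓; |NC| = 43.50 ✓; |CL| = 57.90 ✓.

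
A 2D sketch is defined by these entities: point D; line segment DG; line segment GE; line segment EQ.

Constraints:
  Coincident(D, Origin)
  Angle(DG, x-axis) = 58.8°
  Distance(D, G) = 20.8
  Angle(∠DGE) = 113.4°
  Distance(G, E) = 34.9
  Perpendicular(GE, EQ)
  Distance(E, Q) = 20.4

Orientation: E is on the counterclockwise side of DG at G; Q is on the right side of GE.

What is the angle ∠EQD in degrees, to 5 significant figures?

47.543°

D is at the origin; DG runs at 58.8° with length 20.8, so G = 20.8·(cos 58.8°, sin 58.8°) = (10.775, 17.792). ∠DGE = 113.4°, so GE runs at 58.8° + (180° − 113.4°) = 125.40° from the x-axis; with |GE| = 34.9, E = G + 34.9·(cos 125.40°, sin 125.40°) = (-9.4420, 46.240). The perpendicularity gives EQ at right angles to GE; with |EQ| = 20.4 on the right of GE, Q = E + 20.4·(0.81513, 0.57928) = (7.1867, 58.057). Then cos ∠EQD = QE·QD / (|QE||QD|), giving 47.543°.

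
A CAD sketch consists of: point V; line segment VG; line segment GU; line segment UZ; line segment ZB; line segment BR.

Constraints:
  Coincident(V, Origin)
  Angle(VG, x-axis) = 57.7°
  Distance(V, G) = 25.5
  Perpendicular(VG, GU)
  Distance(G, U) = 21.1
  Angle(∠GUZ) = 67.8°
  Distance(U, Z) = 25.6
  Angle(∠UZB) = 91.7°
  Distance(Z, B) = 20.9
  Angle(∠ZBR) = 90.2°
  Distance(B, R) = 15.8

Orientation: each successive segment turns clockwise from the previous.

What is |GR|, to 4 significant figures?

3.092

∠UZB = 91.7° gives ZB at 127.2° from the x-axis; with |ZB| = 20.9, B = (-2.016, 12.06). ∠ZBR = 90.2° gives BR at 37.40° from the x-axis; with |BR| = 15.8, R = (10.54, 21.66). Then |GR| = |R − G| = 3.092.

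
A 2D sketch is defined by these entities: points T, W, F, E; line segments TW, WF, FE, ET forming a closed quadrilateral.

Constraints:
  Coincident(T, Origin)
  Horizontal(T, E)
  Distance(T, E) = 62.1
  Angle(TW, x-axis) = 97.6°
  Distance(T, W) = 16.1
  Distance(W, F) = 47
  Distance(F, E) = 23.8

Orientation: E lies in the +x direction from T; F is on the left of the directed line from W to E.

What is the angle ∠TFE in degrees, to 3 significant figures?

116°

Checks: |WF| = 47.00 ✓; |FE| = 23.80 ✓.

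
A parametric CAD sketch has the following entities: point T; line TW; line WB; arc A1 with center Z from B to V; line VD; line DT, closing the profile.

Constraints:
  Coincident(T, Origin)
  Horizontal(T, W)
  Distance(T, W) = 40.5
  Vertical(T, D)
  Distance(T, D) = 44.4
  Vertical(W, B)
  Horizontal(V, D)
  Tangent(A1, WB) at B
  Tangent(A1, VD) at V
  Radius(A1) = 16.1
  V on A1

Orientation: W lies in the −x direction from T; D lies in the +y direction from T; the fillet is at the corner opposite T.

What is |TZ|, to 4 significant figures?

37.37

T is at the origin; TW is horizontal with |TW| = 40.5 and W on the −x side, so W = (-40.50, 0.000). T and D share the same x with |TD| = 44.4 and D on the +y side, so D = (0.000, 44.40). The virtual corner opposite T is at (-40.50, 44.40). A1 meets WB tangentially, so ZB is at right angles to WB and since A1 is tangent to VD there, ZV ⟂ VD, with radius 16.1, so the center Z sits 16.1 in from both sides at Z = (-24.40, 28.30). Then |TZ| = |Z − T| = 37.37.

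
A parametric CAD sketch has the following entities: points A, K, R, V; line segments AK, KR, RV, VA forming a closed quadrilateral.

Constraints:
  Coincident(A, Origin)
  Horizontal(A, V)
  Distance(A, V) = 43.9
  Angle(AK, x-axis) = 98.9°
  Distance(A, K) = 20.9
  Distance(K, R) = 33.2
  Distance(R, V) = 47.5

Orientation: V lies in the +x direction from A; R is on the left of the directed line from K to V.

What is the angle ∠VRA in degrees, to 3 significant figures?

55.0°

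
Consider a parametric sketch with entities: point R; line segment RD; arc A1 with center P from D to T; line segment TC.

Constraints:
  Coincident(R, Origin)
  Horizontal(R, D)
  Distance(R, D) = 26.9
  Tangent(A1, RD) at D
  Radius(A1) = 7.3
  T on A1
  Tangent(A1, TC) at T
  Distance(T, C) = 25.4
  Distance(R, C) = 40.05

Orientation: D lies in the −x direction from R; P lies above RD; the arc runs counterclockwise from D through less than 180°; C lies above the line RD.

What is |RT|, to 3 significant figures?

21.2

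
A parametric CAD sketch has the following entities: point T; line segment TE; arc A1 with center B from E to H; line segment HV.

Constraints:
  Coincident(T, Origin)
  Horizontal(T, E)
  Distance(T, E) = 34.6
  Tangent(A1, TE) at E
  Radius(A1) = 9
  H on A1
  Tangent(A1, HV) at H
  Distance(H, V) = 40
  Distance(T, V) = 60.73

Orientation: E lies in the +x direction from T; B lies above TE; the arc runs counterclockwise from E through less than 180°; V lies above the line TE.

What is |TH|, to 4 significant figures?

44.75

T is at the origin; T and E share the same y with |TE| = 34.6 and E on the +x side, so E = (34.60, 0.000). Tangency of A1 to TE means the radius BE is perpendicular to TE, so B = E + (0, 9) = (34.60, 9.000). Since BH ⟂ HV (tangency), |BV| = √(9.0² + 40.0²) = 41.00 regardless of where H sits on A1. So V lies on both circle(T, 60.73) and circle(B, 41.00); the above-TE intersection is V = (34.47, 50.00). H is the foot of the tangent from V: H = (43.37, 11.00).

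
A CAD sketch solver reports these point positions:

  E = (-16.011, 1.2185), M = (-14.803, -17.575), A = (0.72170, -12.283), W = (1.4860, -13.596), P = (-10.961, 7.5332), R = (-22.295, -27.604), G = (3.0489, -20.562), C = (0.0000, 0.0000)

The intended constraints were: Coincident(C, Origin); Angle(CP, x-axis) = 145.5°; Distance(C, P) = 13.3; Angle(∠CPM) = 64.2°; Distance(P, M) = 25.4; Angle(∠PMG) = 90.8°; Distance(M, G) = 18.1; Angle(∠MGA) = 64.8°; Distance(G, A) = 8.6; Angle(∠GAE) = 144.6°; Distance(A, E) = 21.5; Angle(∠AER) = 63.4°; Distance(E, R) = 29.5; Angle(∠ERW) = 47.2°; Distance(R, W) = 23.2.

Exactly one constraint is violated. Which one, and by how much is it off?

Distance(R, W) = 23.2 — off by 4.40.

C = (0.00, 0.00) ✓; CP at 145.5° ✓; |CP| = 13.30 ✓; ∠CPM = 64.20° ✓; |PM| = 25.40 ✓; ∠PMG = 90.80° ✓; |MG| = 18.10 ✓; ∠MGA = 64.80° ✓; |GA| = 8.600 ✓; ∠GAE = 144.6° ✓; |AE| = 21.50 ✓; ∠AER = 63.40° ✓; |ER| = 29.50 ✓; ∠ERW = 47.20° ✓; |RW| = 27.60 ✗.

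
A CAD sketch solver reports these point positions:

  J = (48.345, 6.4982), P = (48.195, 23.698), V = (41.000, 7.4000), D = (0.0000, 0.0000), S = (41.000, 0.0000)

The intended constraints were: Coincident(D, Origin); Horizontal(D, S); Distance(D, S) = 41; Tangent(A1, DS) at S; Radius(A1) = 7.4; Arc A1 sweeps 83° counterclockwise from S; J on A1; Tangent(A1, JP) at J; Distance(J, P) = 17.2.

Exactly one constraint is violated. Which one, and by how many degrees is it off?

Tangent(A1, JP) at J — off by 7.50°.

D = (0.00, 0.00) ✓; D.y = 0.00, S.y = 0.00 ✓; |DS| = 41.00 ✓; ∠(VS, SD) = 90.00° ✓; |VS| = 7.400 ✓; bearing(V→J) − bearing(V→S) = 83.00° ✓; |VJ| = 7.400 ✓; ∠(VJ, JP) = 82.50° ✗; |JP| = 17.20 ✓.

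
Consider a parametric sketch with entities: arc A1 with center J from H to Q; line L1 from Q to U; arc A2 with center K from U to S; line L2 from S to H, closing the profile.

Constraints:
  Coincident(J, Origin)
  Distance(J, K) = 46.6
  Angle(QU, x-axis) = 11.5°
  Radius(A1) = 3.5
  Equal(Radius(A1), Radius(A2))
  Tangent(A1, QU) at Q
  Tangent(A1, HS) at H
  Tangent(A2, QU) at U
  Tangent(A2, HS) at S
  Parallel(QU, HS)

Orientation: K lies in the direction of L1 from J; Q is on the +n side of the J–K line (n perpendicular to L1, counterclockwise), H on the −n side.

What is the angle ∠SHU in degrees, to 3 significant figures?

8.54°

The slot axis is L1's direction at 11.5°, so u = (cos 11.5°, sin 11.5°) = (0.980, 0.199) and n = (−sin 11.5°, cos 11.5°) = (-0.199, 0.980). J is at the origin and K lies 46.6 along u from J, so K = 46.6·u = (45.7, 9.29). Tangency of A1 to both parallel lines with radius 3.5 puts Q and H at J ± 3.5·n: Q = (-0.698, 3.43), H = (0.698, -3.43). Equal radii place U and S the same way about K: U = K + 3.5·n = (45.0, 12.7), S = K − 3.5·n = (46.4, 5.86). Then cos ∠SHU = HS·HU / (|HS||HU|), giving 8.54°.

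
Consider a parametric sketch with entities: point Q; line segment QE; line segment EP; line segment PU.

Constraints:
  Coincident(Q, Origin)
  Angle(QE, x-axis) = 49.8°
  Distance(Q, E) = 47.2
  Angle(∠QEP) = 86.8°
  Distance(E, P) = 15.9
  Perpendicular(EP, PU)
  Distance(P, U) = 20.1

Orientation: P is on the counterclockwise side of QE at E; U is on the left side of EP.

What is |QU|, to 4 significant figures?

30.11

Q is at the origin; QE runs at 49.8° with length 47.2, so E = 47.2·(cos 49.8°, sin 49.8°) = (30.47, 36.05). ∠QEP = 86.8°, so EP runs at 49.8° + (180° − 86.8°) = 143.0° from the x-axis; with |EP| = 15.9, P = E + 15.9·(cos 143.0°, sin 143.0°) = (17.77, 45.62). EP ⟂ PU; with |PU| = 20.1 on the left of EP, U = P + 20.1·(-0.6018, -0.7986) = (5.671, 29.57). Then |QU| = |U − Q| = 30.11.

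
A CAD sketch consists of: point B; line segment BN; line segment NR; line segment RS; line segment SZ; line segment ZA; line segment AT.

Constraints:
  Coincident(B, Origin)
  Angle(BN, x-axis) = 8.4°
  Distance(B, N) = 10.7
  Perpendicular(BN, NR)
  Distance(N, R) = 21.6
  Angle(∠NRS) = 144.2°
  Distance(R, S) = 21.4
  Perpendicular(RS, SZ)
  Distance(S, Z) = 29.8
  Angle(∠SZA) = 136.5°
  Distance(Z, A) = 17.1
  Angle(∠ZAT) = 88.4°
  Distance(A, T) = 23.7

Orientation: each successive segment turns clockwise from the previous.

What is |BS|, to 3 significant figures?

39.0

BN is perpendicular to NR, so NR runs at -81.6°; with |NR| = 21.6, R = (13.7, -19.8). ∠NRS = 144.2° gives RS at -117° from the x-axis; with |RS| = 21.4, S = (3.89, -38.8). Then |BS| = |S − B| = 39.0.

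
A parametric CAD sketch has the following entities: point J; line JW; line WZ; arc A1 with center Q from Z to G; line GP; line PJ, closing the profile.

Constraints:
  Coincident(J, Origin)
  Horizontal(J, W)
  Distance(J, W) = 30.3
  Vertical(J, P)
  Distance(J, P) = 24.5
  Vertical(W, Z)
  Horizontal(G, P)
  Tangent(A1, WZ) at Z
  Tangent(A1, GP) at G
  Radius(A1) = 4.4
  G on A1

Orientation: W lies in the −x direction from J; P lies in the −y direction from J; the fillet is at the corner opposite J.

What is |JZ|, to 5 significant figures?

36.361

J is at the origin; JW is horizontal with |JW| = 30.3 and W on the −x side, so W = (-30.300, 0.0000). J and P share the same x with |JP| = 24.5 and P on the −y side, so P = (0.0000, -24.500). The virtual corner opposite J is at (-30.300, -24.500). Tangency of A1 to WZ means the radius QZ is perpendicular to WZ and A1 meets GP tangentially, so QG is at right angles to GP, with radius 4.4, so the center Q sits 4.4 in from both sides at Q = (-25.900, -20.100). That places the tangent points at Z = (-30.300, -20.100) on WZ and G = (-25.900, -24.500) on GP. Then |JZ| = |Z − J| = 36.361.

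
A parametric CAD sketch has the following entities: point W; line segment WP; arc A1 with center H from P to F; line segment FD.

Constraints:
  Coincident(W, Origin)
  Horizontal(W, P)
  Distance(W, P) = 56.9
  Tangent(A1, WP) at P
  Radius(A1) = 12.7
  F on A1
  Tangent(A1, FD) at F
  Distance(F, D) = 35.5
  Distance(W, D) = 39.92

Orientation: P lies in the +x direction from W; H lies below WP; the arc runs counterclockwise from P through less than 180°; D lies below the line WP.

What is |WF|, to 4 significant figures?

47.40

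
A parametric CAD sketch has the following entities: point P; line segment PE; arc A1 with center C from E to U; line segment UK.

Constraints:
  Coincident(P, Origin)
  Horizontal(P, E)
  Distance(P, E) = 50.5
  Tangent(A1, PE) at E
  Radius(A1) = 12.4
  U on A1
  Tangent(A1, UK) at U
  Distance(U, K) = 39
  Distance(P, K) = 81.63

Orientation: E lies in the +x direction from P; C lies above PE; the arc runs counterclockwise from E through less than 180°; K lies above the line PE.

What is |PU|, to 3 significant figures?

64.1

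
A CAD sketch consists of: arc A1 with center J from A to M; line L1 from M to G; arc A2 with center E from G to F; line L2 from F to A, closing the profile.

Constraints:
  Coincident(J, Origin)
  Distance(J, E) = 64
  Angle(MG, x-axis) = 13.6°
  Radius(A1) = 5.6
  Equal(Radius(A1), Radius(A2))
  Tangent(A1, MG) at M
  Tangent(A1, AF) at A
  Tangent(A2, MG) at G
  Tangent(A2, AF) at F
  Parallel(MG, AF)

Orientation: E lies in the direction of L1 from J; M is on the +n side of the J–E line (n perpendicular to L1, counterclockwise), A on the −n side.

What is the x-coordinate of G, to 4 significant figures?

60.89

The slot axis is L1's direction at 13.6°, so u = (cos 13.6°, sin 13.6°) = (0.9720, 0.2351) and n = (−sin 13.6°, cos 13.6°) = (-0.2351, 0.9720). J is at the origin and E lies 64.0 along u from J, so E = 64.0·u = (62.21, 15.05). Tangency of A1 to both parallel lines with radius 5.6 puts M and A at J ± 5.6·n: M = (-1.317, 5.443), A = (1.317, -5.443). Equal radii place G and F the same way about E: G = E + 5.6·n = (60.89, 20.49), F = E − 5.6·n = (63.52, 9.606). So G.x = 60.89.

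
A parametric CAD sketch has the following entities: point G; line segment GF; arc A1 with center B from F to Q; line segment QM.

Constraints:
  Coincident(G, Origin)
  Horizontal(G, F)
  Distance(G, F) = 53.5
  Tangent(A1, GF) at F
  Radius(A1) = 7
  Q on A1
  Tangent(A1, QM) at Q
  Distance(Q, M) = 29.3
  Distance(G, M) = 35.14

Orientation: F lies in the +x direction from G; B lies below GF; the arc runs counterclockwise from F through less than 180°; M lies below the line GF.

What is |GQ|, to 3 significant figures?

48.7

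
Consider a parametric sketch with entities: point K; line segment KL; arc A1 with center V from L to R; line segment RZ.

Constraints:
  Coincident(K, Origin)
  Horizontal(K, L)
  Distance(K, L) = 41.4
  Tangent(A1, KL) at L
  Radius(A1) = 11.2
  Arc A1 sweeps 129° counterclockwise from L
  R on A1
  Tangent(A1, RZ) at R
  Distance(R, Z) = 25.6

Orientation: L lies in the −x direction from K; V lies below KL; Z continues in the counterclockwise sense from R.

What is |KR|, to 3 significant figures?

53.3

K is at the origin; K and L share the same y with |KL| = 41.4 and L on the −x side, so L = (-41.4, 0.00). Since A1 is tangent to KL there, VL ⟂ KL, so V = L + (0, -11.2) = (-41.4, -11.2). On A1, L sits at bearing 90° from V; a 129° counterclockwise sweep puts R at bearing 219°, so R = V + 11.2·(cos 219°, sin 219°) = (-50.1, -18.2). Then |KR| = |R − K| = 53.3.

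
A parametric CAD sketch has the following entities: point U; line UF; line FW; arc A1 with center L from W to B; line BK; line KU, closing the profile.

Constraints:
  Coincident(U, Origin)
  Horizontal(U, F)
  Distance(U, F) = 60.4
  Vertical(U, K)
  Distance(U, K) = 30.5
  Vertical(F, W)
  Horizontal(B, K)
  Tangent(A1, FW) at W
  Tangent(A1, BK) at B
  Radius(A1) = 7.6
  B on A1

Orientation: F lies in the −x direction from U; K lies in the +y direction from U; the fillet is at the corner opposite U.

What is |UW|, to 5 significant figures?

64.595

U is at the origin; UF is horizontal with |UF| = 60.4 and F on the −x side, so F = (-60.400, 0.0000). UK is vertical with |UK| = 30.5 and K on the +y side, so K = (0.0000, 30.500). The virtual corner opposite U is at (-60.400, 30.500). The tangent condition forces LW to be normal to FW and since A1 is tangent to BK there, LB ⟂ BK, with radius 7.6, so the center L sits 7.6 in from both sides at L = (-52.800, 22.900). That places the tangent points at W = (-60.400, 22.900) on FW and B = (-52.800, 30.500) on BK. Then |UW| = |W − U| = 64.595.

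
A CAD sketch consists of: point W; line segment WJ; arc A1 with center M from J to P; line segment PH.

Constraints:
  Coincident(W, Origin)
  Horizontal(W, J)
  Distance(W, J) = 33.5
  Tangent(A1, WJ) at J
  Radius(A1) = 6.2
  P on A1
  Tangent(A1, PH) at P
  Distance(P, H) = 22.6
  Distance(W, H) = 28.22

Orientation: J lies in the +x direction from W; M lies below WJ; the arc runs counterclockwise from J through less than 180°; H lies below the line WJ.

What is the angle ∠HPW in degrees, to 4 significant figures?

66.24°

W is at the origin; W and J share the same y with |WJ| = 33.5 and J on the +x side, so J = (33.50, 0.000). Tangency of A1 to WJ means the radius MJ is perpendicular to WJ, so M = J + (0, -6.2) = (33.50, -6.200). Since MP ⟂ PH (tangency), |MH| = √(6.2² + 22.6²) = 23.44 regardless of where P sits on A1. So H lies on both circle(W, 28.22) and circle(M, 23.44); the below-WJ intersection is H = (16.82, -22.66). P is the foot of the tangent from H: P = (28.13, -3.096).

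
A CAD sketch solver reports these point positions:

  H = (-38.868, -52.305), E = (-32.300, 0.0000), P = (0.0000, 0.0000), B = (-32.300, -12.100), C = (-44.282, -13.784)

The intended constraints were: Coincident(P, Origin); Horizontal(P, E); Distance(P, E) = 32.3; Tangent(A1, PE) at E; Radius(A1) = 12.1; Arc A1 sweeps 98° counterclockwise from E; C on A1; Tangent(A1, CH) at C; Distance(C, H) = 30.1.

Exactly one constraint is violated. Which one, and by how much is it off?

Distance(C, H) = 30.1 — off by 8.80.

P = (0.00, 0.00) ✓; P.y = 0.00, E.y = 0.00 ✓; |PE| = 32.30 ✓; ∠(BE, EP) = 90.00° ✓; |BE| = 12.10 ✓; bearing(B→C) − bearing(B→E) = 98.00° ✓; |BC| = 12.10 ✓; ∠(BC, CH) = 90.00° ✓; |CH| = 38.90 ✗.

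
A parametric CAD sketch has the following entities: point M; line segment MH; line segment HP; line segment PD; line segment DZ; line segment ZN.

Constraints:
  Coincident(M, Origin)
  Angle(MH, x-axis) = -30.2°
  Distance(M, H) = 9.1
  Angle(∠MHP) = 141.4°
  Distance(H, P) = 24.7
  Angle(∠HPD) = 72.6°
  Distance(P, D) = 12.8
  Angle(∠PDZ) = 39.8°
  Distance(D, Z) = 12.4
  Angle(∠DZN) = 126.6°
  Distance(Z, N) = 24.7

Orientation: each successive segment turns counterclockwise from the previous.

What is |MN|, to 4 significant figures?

44.45

M is at the origin; MH runs at -30.2° with length 9.1, so H = (7.865, -4.577). ∠MHP = 141.4° gives HP at 8.400° from the x-axis; with |HP| = 24.7, P = (32.30, -0.9692). ∠HPD = 72.6° gives PD at 115.8° from the x-axis; with |PD| = 12.8, D = (26.73, 10.55). ∠PDZ = 39.8° gives DZ at -104.0° from the x-axis; with |DZ| = 12.4, Z = (23.73, -1.477). ∠DZN = 126.6° gives ZN at -50.60° from the x-axis; with |ZN| = 24.7, N = (39.41, -20.56). Then |MN| = |N − M| = 44.45.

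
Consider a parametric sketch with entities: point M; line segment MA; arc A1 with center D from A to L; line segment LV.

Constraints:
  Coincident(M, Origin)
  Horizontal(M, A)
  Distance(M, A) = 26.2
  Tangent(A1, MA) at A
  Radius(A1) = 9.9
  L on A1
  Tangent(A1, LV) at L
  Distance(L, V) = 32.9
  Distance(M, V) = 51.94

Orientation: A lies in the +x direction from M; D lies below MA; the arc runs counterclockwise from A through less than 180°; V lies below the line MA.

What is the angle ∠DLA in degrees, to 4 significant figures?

35.78°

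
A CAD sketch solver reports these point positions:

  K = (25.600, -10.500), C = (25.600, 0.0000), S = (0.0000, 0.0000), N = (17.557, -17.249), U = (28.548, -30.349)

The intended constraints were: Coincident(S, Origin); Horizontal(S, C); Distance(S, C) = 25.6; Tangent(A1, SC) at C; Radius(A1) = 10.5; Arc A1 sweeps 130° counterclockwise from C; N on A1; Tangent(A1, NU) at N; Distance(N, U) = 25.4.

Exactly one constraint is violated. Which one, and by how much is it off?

Distance(N, U) = 25.4 — off by 8.30.

S = (0.00, 0.00) ✓; S.y = 0.00, C.y = 0.00 ✓; |SC| = 25.60 ✓; ∠(KC, CS) = 90.00° ✓; |KC| = 10.50 ✓; bearing(K→N) − bearing(K→C) = 130.0° ✓; |KN| = 10.50 ✓; ∠(KN, NU) = 90.00° ✓; |NU| = 17.10 ✗.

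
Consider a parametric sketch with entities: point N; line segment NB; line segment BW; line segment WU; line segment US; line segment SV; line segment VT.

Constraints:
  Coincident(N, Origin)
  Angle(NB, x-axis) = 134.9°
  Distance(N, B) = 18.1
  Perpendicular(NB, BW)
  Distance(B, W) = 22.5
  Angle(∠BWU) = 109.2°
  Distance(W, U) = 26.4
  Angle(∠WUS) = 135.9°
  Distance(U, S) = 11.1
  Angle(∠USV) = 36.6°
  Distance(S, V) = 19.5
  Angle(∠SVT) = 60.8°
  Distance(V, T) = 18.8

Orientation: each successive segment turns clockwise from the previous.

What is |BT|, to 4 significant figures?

45.87

∠USV = 36.6° gives SV at 146.6° from the x-axis; with |SV| = 19.5, V = (14.43, 17.48). ∠SVT = 60.8° gives VT at 27.40° from the x-axis; with |VT| = 18.8, T = (31.12, 26.13). Then |BT| = |T − B| = 45.87.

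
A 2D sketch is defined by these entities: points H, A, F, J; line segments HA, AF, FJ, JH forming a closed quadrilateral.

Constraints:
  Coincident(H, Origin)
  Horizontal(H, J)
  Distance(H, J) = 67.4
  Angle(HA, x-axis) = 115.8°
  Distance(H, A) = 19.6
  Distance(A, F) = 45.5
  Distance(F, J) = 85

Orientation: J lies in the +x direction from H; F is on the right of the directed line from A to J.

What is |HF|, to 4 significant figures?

30.53

Checks: |AF| = 45.50 ✓; |FJ| = 85.00 ✓.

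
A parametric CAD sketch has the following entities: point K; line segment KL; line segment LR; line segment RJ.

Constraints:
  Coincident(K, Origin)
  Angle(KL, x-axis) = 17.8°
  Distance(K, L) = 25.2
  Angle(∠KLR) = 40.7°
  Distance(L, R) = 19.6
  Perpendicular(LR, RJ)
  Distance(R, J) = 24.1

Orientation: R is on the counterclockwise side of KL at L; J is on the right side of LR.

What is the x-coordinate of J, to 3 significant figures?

15.3

∠KLR = 40.7°, so LR runs at 17.8° + (180° − 40.7°) = 157° from the x-axis; with |LR| = 19.6, R = L + 19.6·(cos 157°, sin 157°) = (5.94, 15.3). LR is perpendicular to RJ; with |RJ| = 24.1 on the right of LR, J = R + 24.1·(0.389, 0.921) = (15.3, 37.5). So J.x = 15.3.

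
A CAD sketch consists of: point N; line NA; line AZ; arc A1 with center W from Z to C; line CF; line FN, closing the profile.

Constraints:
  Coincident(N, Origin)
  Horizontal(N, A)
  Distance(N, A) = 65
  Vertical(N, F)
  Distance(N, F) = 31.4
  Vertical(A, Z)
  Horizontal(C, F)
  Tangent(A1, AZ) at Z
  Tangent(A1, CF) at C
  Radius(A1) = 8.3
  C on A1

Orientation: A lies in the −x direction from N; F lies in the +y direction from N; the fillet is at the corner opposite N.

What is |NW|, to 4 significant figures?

61.22

NF is vertical with |NF| = 31.4 and F on the +y side, so F = (0.000, 31.40). The virtual corner opposite N is at (-65.00, 31.40). The tangent condition forces WZ to be normal to AZ and the tangent condition forces WC to be normal to CF, with radius 8.3, so the center W sits 8.3 in from both sides at W = (-56.70, 23.10). Then |NW| = |W − N| = 61.22.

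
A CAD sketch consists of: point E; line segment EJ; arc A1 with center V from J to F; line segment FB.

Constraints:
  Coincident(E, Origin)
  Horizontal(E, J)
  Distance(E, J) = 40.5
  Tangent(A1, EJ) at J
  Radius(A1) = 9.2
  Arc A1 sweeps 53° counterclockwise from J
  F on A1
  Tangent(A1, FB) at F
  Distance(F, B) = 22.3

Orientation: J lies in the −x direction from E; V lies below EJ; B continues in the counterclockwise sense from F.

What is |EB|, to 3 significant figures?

64.9

On A1, J sits at bearing 90° from V; a 53° counterclockwise sweep puts F at bearing 143°, so F = V + 9.2·(cos 143°, sin 143°) = (-47.8, -3.66). The tangent condition forces VF to be normal to FB, so FB runs along (−sin 143°, cos 143°); with |FB| = 22.3, B = (-61.3, -21.5). Then |EB| = |B − E| = 64.9.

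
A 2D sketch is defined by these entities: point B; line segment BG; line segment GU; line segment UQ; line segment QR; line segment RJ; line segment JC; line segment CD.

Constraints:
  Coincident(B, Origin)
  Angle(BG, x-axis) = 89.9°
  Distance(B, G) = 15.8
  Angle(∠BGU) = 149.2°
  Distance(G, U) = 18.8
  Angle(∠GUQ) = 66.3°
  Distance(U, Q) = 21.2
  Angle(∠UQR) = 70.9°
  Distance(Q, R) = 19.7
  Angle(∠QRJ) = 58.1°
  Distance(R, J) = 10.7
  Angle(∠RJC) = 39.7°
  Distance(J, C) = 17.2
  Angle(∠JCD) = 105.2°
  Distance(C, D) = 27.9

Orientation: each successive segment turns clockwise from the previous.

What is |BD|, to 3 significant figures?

16.4

B is at the origin; BG runs at 89.9° with length 15.8, so G = (0.0276, 15.8). ∠BGU = 149.2° gives GU at 59.1° from the x-axis; with |GU| = 18.8, U = (9.68, 31.9). ∠GUQ = 66.3° gives UQ at -54.6° from the x-axis; with |UQ| = 21.2, Q = (22.0, 14.7). ∠UQR = 70.9° gives QR at -164° from the x-axis; with |QR| = 19.7, R = (3.05, 9.12). ∠QRJ = 58.1° gives RJ at 74.4° from the x-axis; with |RJ| = 10.7, J = (5.93, 19.4). ∠RJC = 39.7° gives JC at -65.9° from the x-axis; with |JC| = 17.2, C = (13.0, 3.73). ∠JCD = 105.2° gives CD at -141° from the x-axis; with |CD| = 27.9, D = (-8.63, -13.9). Then |BD| = |D − B| = 16.4.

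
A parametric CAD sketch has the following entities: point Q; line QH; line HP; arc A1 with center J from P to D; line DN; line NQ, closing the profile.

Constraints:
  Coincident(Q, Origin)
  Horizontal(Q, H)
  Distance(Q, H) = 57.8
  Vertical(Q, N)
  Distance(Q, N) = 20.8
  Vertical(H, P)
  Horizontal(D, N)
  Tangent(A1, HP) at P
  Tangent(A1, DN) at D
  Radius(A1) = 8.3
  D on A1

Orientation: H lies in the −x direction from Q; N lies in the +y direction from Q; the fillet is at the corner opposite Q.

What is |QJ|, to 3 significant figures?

51.1

Q is at the origin; Q and H share the same y with |QH| = 57.8 and H on the −x side, so H = (-57.8, 0.00). QN is vertical with |QN| = 20.8 and N on the +y side, so N = (0.00, 20.8). The virtual corner opposite Q is at (-57.8, 20.8). Tangency of A1 to HP means the radius JP is perpendicular to HP and tangency of A1 to DN means the radius JD is perpendicular to DN, with radius 8.3, so the center J sits 8.3 in from both sides at J = (-49.5, 12.5). Then |QJ| = |J − Q| = 51.1.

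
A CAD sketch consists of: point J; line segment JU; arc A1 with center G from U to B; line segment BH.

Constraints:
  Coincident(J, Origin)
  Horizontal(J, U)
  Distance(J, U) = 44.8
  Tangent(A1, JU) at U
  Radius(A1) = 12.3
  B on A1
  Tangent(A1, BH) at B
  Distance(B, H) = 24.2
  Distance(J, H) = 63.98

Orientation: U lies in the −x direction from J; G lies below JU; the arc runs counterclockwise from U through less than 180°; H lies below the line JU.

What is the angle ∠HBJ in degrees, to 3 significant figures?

91.1°

Checks: J.y = 0.00, U.y = 0.00 ✓; |GB| = 12.30 ✓; ∠(GB, BH) = 90.00° ✓; |BH| = 24.20 ✓; |JH| = 63.98 ✓.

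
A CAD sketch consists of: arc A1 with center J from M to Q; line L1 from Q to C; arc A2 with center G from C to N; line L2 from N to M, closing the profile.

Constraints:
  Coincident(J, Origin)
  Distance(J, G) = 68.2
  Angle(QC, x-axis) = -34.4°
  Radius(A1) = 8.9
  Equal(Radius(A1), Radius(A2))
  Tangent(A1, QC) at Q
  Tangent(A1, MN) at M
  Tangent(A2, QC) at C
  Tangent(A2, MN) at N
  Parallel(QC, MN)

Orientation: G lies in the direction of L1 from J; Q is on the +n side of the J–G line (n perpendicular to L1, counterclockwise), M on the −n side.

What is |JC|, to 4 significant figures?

68.78

The slot axis is L1's direction at -34.4°, so u = (cos -34.4°, sin -34.4°) = (0.8251, -0.5650) and n = (−sin -34.4°, cos -34.4°) = (0.5650, 0.8251). J is at the origin and G lies 68.2 along u from J, so G = 68.2·u = (56.27, -38.53). Tangency of A1 to both parallel lines with radius 8.9 puts Q and M at J ± 8.9·n: Q = (5.028, 7.344), M = (-5.028, -7.344). Equal radii place C and N the same way about G: C = G + 8.9·n = (61.30, -31.19), N = G − 8.9·n = (51.24, -45.87). Then |JC| = |C − J| = 68.78.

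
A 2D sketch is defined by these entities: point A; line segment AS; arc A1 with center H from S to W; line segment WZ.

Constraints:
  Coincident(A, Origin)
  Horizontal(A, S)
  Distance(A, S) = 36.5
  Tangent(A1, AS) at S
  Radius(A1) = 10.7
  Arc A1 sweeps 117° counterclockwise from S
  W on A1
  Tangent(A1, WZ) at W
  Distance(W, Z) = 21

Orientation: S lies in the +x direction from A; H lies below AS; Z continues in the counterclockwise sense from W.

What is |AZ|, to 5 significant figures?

50.066

A is at the origin; A and S share the same y with |AS| = 36.5 and S on the +x side, so S = (36.500, 0.0000). A1 meets AS tangentially, so HS is at right angles to AS, so H = S + (0, -10.7) = (36.500, -10.700). On A1, S sits at bearing 90° from H; a 117° counterclockwise sweep puts W at bearing 207°, so W = H + 10.7·(cos 207°, sin 207°) = (26.966, -15.558). Tangency of A1 to WZ means the radius HW is perpendicular to WZ, so WZ runs along (−sin 207°, cos 207°); with |WZ| = 21.0, Z = (36.500, -34.269). Then |AZ| = |Z − A| = 50.066.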